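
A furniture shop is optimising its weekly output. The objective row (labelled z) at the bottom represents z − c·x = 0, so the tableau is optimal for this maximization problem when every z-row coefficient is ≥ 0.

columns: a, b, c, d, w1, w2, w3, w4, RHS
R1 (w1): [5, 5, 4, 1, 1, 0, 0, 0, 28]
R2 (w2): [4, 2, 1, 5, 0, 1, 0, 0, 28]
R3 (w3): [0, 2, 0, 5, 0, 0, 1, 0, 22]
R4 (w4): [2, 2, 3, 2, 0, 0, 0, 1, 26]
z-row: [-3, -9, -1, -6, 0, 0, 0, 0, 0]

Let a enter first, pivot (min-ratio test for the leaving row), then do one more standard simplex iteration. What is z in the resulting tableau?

Ratio test on column a — row 1: 28/5 = 28/5; row 2: 28/4 = 7; row 3: entry 0 ≤ 0; row 4: 26/2 = 13. Minimum is 28/5 at row 1 (w1 leaves); pivot element 5.
Pivot on row 1; the z-row RHS becomes 0 − (-3)·(28/5) = 84/5.
Next entering variable (most negative z-row entry -6): b.
Ratio test on column b — row 1: (28/5)/1 = 28/5; row 2: entry -2 ≤ 0; row 3: 22/2 = 11; row 4: entry 0 ≤ 0. Minimum is 28/5 at row 1 (a leaves); pivot element 1.
After the second pivot the z-row RHS is 84/5 − (-6)·(28/5) = 252/5.

252/5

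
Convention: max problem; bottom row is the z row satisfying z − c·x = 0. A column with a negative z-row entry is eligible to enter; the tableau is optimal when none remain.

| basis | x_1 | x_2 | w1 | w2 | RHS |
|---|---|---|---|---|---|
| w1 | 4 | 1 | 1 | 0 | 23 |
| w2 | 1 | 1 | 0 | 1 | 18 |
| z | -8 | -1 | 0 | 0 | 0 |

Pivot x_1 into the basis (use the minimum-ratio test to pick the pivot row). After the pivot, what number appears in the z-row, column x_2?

1

Ratio test on column x_1 — row 1: 23/4 = 23/4; row 2: 18/1 = 18. Minimum is 23/4 at row 1 (w1 leaves); pivot element 4.
Divide row 1 by 4; eliminate column x_1 from the other rows.
z-row update in column x_2: -1 − (-8)·(1/4) = 1.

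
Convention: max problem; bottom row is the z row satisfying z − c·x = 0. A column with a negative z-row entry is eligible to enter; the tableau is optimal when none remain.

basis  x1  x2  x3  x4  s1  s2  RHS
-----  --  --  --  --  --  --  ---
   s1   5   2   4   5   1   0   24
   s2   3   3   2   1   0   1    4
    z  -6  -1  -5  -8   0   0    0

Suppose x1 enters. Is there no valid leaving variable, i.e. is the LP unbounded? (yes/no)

no

Column x1 has positive entries in row(s) 1, 2, so the ratio test bounds it — not unbounded.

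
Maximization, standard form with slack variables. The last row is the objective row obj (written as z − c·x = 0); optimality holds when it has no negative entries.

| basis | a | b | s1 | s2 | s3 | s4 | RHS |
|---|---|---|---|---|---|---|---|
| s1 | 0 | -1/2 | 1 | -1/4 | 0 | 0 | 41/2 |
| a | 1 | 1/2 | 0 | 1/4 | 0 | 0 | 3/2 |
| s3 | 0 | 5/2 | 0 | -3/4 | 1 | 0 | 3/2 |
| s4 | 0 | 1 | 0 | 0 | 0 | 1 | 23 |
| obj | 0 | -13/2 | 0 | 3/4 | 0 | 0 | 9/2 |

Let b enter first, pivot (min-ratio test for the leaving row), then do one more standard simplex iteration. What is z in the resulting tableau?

12

Ratio test on column b — row 1: entry -1/2 ≤ 0; row 2: (3/2)/(1/2) = 3; row 3: (3/2)/(5/2) = 3/5; row 4: 23/1 = 23. Minimum is 3/5 at row 3 (s3 leaves); pivot element 5/2.
Pivot on row 3; the obj-row RHS becomes 9/2 − (-13/2)·(3/5) = 42/5.
Next entering variable (most negative obj-row entry -6/5): s2.
Ratio test on column s2 — row 1: entry -2/5 ≤ 0; row 2: (6/5)/(2/5) = 3; row 3: entry -3/10 ≤ 0; row 4: (112/5)/(3/10) = 224/3. Minimum is 3 at row 2 (a leaves); pivot element 2/5.
After the second pivot the obj-row RHS is 42/5 − (-6/5)·3 = 12.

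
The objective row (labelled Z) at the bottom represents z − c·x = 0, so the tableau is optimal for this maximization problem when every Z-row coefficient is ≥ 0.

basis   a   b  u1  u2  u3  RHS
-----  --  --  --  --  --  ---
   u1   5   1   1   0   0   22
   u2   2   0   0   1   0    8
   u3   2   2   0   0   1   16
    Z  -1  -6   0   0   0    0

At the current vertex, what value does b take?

b is not in the basis, so in the current basic feasible solution b = 0.

0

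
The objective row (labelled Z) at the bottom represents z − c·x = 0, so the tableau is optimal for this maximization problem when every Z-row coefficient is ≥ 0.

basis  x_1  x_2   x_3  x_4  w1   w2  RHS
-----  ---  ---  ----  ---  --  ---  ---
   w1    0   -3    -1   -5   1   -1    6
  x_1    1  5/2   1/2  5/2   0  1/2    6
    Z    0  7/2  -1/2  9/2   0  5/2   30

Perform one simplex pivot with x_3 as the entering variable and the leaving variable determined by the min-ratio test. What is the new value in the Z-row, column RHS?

Ratio test on column x_3 — row 1: entry -1 ≤ 0; row 2: 6/(1/2) = 12. Minimum is 12 at row 2 (x_1 leaves); pivot element 1/2.
Divide row 2 by 1/2; eliminate column x_3 from the other rows.
Z-row update in column RHS: 30 − (-1/2)·12 = 36.

36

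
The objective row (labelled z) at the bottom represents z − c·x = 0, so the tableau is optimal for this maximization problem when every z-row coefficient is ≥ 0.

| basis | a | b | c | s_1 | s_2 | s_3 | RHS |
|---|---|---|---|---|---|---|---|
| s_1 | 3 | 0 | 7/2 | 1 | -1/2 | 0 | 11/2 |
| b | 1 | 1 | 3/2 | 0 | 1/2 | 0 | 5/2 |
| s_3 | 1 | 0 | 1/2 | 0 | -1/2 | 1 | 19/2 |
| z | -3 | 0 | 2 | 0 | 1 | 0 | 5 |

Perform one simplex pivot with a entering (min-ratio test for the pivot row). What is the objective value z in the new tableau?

Ratio test on column a — row 1: (11/2)/3 = 11/6; row 2: (5/2)/1 = 5/2; row 3: (19/2)/1 = 19/2. Minimum is 11/6 at row 1 (s_1 leaves); pivot element 3.
Pivot on row 1; the z-row RHS becomes 5 − (-3)·(11/6) = 21/2.

21/2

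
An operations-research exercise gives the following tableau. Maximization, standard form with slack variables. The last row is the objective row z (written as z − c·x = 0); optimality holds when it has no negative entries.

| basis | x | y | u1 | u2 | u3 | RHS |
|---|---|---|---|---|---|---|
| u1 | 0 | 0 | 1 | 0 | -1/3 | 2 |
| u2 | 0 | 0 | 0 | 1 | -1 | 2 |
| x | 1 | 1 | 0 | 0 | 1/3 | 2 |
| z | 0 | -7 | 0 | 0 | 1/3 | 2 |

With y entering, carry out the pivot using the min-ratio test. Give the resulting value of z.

Ratio test on column y — row 1: entry 0 ≤ 0; row 2: entry 0 ≤ 0; row 3: 2/1 = 2. Minimum is 2 at row 3 (x leaves); pivot element 1.
Pivot on row 3; the z-row RHS becomes 2 − (-7)·2 = 16.

16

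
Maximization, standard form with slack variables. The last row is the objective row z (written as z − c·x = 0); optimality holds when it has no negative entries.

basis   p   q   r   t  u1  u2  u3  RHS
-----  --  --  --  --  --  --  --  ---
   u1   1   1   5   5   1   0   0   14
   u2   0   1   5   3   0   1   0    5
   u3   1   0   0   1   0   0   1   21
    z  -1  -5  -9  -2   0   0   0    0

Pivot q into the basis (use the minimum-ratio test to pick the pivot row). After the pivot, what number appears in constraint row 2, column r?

Ratio test on column q — row 1: 14/1 = 14; row 2: 5/1 = 5; row 3: entry 0 ≤ 0. Minimum is 5 at row 2 (u2 leaves); pivot element 1.
Divide row 2 by 1; eliminate column q from the other rows.
In the new row 2, the r entry is the old entry divided by the pivot: 5/1 = 5.

5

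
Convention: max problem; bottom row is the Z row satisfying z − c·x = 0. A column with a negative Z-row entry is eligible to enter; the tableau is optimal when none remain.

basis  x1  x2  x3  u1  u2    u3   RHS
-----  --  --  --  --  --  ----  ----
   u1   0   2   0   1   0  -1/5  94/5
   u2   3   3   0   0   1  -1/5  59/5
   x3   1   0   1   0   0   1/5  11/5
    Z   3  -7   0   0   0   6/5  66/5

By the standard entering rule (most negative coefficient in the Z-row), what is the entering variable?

Negative Z-row entries: x2: -7.
The most negative is -7 in column x2, so x2 enters.

x2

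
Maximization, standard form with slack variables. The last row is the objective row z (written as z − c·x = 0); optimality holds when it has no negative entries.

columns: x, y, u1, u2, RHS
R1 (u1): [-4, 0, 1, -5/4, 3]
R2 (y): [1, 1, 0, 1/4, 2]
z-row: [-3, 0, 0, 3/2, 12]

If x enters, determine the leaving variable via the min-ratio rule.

y

Column x entries and ratios — u1: -4 ≤ 0, skip; y: 2/1 = 2.
Smallest ratio is 2 in the row of y, so y leaves.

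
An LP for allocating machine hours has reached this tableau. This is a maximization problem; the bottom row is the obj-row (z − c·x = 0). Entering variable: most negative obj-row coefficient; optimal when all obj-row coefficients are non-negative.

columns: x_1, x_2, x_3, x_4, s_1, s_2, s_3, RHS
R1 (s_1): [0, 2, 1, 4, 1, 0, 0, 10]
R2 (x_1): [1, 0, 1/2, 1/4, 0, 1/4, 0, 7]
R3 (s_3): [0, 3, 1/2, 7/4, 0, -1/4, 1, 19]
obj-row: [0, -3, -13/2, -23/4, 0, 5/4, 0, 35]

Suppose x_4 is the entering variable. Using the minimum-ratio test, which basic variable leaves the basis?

s_1

Column x_4 entries and ratios — s_1: 10/4 = 5/2; x_1: 7/(1/4) = 28; s_3: 19/(7/4) = 76/7.
Smallest ratio is 5/2 in the row of s_1, so s_1 leaves.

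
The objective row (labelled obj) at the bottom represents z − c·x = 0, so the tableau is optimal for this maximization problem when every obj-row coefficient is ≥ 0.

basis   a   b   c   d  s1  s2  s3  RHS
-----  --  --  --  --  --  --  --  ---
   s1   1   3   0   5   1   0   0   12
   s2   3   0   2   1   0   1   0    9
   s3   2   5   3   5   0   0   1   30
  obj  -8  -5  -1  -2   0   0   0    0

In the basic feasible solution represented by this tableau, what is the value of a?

a is not in the basis, so in the current basic feasible solution a = 0.

0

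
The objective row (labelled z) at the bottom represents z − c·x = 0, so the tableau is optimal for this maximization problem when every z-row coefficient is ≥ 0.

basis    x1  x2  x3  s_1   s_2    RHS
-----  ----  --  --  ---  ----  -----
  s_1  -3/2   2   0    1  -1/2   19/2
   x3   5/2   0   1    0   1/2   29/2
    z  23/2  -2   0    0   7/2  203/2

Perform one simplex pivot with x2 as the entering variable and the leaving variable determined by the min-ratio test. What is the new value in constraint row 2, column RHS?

29/2

Ratio test on column x2 — row 1: (19/2)/2 = 19/4; row 2: entry 0 ≤ 0. Minimum is 19/4 at row 1 (s_1 leaves); pivot element 2.
Divide row 1 by 2; eliminate column x2 from the other rows.
Row 2 update in column RHS: 29/2 − 0·(19/4) = 29/2.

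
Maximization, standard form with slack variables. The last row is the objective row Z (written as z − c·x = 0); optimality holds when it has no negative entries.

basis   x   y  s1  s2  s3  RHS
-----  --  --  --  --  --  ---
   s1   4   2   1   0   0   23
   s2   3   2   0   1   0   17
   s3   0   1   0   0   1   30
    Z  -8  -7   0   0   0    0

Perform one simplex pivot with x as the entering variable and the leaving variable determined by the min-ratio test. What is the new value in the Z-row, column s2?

8/3

Ratio test on column x — row 1: 23/4 = 23/4; row 2: 17/3 = 17/3; row 3: entry 0 ≤ 0. Minimum is 17/3 at row 2 (s2 leaves); pivot element 3.
Divide row 2 by 3; eliminate column x from the other rows.
Z-row update in column s2: 0 − (-8)·(1/3) = 8/3.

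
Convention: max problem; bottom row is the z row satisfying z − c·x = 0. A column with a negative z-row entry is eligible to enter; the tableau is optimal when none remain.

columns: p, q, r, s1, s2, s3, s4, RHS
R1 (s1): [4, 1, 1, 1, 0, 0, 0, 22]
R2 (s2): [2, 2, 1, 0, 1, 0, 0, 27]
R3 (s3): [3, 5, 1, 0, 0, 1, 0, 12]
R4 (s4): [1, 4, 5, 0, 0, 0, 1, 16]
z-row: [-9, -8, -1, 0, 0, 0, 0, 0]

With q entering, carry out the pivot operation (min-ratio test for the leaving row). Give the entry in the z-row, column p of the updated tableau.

-21/5

Ratio test on column q — row 1: 22/1 = 22; row 2: 27/2 = 27/2; row 3: 12/5 = 12/5; row 4: 16/4 = 4. Minimum is 12/5 at row 3 (s3 leaves); pivot element 5.
Divide row 3 by 5; eliminate column q from the other rows.
z-row update in column p: -9 − (-8)·(3/5) = -21/5.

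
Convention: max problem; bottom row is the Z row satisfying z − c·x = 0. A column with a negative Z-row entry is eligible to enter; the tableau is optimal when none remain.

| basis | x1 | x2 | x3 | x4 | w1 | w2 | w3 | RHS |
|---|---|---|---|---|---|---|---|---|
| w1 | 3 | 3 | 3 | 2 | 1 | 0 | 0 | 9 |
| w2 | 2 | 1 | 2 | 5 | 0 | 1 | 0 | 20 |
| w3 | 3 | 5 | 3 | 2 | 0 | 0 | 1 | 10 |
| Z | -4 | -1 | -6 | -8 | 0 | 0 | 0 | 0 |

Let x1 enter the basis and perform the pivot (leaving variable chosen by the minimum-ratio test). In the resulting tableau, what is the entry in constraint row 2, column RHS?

Ratio test on column x1 — row 1: 9/3 = 3; row 2: 20/2 = 10; row 3: 10/3 = 10/3. Minimum is 3 at row 1 (w1 leaves); pivot element 3.
Divide row 1 by 3; eliminate column x1 from the other rows.
Row 2 update in column RHS: 20 − 2·3 = 14.

14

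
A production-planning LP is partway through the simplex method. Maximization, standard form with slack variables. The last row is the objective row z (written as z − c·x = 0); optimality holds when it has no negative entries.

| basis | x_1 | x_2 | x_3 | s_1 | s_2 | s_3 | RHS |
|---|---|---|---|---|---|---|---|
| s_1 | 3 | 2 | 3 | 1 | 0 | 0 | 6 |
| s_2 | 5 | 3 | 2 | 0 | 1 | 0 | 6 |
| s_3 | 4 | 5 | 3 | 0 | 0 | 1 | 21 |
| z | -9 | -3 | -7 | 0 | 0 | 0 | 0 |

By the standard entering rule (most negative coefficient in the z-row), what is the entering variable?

x_1

Negative z-row entries: x_1: -9, x_2: -3, x_3: -7.
The most negative is -9 in column x_1, so x_1 enters.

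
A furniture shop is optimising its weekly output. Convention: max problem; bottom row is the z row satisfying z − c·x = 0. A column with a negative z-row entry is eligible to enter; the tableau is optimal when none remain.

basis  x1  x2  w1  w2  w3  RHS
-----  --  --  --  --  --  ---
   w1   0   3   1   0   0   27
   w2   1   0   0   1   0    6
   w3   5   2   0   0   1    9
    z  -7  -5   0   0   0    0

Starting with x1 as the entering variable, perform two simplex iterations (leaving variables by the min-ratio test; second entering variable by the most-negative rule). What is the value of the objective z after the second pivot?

Ratio test on column x1 — row 1: entry 0 ≤ 0; row 2: 6/1 = 6; row 3: 9/5 = 9/5. Minimum is 9/5 at row 3 (w3 leaves); pivot element 5.
Pivot on row 3; the z-row RHS becomes 0 − (-7)·(9/5) = 63/5.
Next entering variable (most negative z-row entry -11/5): x2.
Ratio test on column x2 — row 1: 27/3 = 9; row 2: entry -2/5 ≤ 0; row 3: (9/5)/(2/5) = 9/2. Minimum is 9/2 at row 3 (x1 leaves); pivot element 2/5.
After the second pivot the z-row RHS is 63/5 − (-11/5)·(9/2) = 45/2.

45/2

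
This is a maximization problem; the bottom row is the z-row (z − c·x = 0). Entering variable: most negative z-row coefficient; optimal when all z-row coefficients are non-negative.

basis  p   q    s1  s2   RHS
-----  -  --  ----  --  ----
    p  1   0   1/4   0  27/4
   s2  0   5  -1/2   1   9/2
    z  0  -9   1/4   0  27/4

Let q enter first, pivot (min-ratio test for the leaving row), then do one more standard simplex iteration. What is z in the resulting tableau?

162/5

Ratio test on column q — row 1: entry 0 ≤ 0; row 2: (9/2)/5 = 9/10. Minimum is 9/10 at row 2 (s2 leaves); pivot element 5.
Pivot on row 2; the z-row RHS becomes 27/4 − (-9)·(9/10) = 297/20.
Next entering variable (most negative z-row entry -13/20): s1.
Ratio test on column s1 — row 1: (27/4)/(1/4) = 27; row 2: entry -1/10 ≤ 0. Minimum is 27 at row 1 (p leaves); pivot element 1/4.
After the second pivot the z-row RHS is 297/20 − (-13/20)·27 = 162/5.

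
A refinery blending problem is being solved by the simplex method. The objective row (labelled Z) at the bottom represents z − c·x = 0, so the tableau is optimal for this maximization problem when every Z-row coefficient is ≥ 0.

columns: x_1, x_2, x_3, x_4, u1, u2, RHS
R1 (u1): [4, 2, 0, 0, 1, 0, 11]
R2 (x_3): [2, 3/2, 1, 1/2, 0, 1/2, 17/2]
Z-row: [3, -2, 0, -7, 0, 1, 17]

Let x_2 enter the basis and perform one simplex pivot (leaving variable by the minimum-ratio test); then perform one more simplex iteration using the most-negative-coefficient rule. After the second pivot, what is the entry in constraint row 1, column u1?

Ratio test on column x_2 — row 1: 11/2 = 11/2; row 2: (17/2)/(3/2) = 17/3. Minimum is 11/2 at row 1 (u1 leaves); pivot element 2.
Divide row 1 by 2; eliminate column x_2 from the other rows.
Second iteration: most negative Z-row entry is -7 in column x_4, so x_4 enters.
Ratio test on column x_4 — row 1: entry 0 ≤ 0; row 2: (1/4)/(1/2) = 1/2. Minimum is 1/2 at row 2 (x_3 leaves); pivot element 1/2.
Divide row 2 by 1/2; eliminate column x_4 from the other rows.
After both pivots, the entry at constraint row 1, column u1 is 1/2.

1/2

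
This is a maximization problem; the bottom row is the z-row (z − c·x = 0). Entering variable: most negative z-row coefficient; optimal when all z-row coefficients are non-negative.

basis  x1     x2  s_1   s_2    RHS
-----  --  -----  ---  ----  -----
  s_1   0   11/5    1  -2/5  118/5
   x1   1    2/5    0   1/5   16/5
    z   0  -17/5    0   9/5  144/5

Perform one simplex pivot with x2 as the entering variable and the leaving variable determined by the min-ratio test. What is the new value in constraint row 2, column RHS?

Ratio test on column x2 — row 1: (118/5)/(11/5) = 118/11; row 2: (16/5)/(2/5) = 8. Minimum is 8 at row 2 (x1 leaves); pivot element 2/5.
Divide row 2 by 2/5; eliminate column x2 from the other rows.
In the new row 2, the RHS entry is the old entry divided by the pivot: (16/5)/(2/5) = 8.

8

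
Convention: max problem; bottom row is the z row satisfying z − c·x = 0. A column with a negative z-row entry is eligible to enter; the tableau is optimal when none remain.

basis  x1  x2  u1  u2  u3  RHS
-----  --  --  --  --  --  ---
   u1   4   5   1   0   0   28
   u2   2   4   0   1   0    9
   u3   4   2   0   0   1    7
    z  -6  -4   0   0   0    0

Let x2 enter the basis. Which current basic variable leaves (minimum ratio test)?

Column x2 entries and ratios — u1: 28/5 = 28/5; u2: 9/4 = 9/4; u3: 7/2 = 7/2.
Smallest ratio is 9/4 in the row of u2, so u2 leaves.

u2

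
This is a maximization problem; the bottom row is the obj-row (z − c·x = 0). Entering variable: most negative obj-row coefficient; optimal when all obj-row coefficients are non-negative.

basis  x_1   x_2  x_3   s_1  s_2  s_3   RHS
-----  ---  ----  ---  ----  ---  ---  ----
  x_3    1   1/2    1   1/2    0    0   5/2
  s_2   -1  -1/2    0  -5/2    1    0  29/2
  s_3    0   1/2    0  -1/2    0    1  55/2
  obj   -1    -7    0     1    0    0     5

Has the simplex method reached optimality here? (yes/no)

The obj-row has a negative entry -7 in column x_2, so it is not optimal.

no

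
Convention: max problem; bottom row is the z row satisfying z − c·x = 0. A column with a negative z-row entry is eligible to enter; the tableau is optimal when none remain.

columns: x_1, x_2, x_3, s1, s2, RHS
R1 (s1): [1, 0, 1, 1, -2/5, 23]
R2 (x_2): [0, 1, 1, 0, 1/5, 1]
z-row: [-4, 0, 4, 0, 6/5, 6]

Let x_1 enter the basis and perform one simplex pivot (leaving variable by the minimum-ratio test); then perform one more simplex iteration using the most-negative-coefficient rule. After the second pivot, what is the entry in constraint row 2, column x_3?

5

Ratio test on column x_1 — row 1: 23/1 = 23; row 2: entry 0 ≤ 0. Minimum is 23 at row 1 (s1 leaves); pivot element 1.
Divide row 1 by 1; eliminate column x_1 from the other rows.
Second iteration: most negative z-row entry is -2/5 in column s2, so s2 enters.
Ratio test on column s2 — row 1: entry -2/5 ≤ 0; row 2: 1/(1/5) = 5. Minimum is 5 at row 2 (x_2 leaves); pivot element 1/5.
Divide row 2 by 1/5; eliminate column s2 from the other rows.
After both pivots, the entry at constraint row 2, column x_3 is 5.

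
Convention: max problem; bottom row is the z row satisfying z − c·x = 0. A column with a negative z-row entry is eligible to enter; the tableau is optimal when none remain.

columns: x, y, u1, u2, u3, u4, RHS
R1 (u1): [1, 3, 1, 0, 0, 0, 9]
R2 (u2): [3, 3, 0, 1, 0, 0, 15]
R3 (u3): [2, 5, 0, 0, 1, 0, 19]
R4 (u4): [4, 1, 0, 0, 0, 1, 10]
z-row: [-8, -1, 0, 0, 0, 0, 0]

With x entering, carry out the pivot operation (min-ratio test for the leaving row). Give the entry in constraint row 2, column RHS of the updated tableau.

15/2

Ratio test on column x — row 1: 9/1 = 9; row 2: 15/3 = 5; row 3: 19/2 = 19/2; row 4: 10/4 = 5/2. Minimum is 5/2 at row 4 (u4 leaves); pivot element 4.
Divide row 4 by 4; eliminate column x from the other rows.
Row 2 update in column RHS: 15 − 3·(5/2) = 15/2.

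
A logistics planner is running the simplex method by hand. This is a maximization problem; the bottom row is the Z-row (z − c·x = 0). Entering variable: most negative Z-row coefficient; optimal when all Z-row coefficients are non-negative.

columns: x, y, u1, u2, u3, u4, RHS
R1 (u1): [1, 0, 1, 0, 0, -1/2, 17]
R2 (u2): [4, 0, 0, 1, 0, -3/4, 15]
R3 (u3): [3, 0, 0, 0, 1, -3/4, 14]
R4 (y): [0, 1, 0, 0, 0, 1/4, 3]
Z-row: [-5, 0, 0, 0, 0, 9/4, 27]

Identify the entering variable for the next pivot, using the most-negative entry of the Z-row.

Negative Z-row entries: x: -5.
The most negative is -5 in column x, so x enters.

x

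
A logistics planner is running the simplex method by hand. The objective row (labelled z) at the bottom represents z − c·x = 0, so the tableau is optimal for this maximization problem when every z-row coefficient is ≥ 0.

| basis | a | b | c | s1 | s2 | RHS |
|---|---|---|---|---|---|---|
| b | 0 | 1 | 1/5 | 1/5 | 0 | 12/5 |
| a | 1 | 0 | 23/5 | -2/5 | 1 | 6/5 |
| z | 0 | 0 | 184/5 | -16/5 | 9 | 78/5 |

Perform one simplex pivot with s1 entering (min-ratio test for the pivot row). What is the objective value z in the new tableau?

54

Ratio test on column s1 — row 1: (12/5)/(1/5) = 12; row 2: entry -2/5 ≤ 0. Minimum is 12 at row 1 (b leaves); pivot element 1/5.
Pivot on row 1; the z-row RHS becomes 78/5 − (-16/5)·12 = 54.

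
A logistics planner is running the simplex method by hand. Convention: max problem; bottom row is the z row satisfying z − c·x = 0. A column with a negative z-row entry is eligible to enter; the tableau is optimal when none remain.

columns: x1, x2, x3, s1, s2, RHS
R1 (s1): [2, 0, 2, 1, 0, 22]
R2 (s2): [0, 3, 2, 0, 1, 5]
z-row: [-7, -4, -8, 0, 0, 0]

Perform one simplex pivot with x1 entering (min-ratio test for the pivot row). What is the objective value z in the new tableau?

77

Ratio test on column x1 — row 1: 22/2 = 11; row 2: entry 0 ≤ 0. Minimum is 11 at row 1 (s1 leaves); pivot element 2.
Pivot on row 1; the z-row RHS becomes 0 − (-7)·11 = 77.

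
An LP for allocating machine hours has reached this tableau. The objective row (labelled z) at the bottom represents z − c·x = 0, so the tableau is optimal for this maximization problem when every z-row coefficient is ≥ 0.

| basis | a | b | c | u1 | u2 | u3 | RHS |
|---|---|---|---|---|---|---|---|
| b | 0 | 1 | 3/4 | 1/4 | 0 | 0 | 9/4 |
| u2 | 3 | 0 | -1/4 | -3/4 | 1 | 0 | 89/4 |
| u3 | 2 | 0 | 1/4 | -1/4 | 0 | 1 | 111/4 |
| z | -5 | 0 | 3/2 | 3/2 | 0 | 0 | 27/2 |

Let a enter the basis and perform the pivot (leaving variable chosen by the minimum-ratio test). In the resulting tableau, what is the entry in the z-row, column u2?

5/3

Ratio test on column a — row 1: entry 0 ≤ 0; row 2: (89/4)/3 = 89/12; row 3: (111/4)/2 = 111/8. Minimum is 89/12 at row 2 (u2 leaves); pivot element 3.
Divide row 2 by 3; eliminate column a from the other rows.
z-row update in column u2: 0 − (-5)·(1/3) = 5/3.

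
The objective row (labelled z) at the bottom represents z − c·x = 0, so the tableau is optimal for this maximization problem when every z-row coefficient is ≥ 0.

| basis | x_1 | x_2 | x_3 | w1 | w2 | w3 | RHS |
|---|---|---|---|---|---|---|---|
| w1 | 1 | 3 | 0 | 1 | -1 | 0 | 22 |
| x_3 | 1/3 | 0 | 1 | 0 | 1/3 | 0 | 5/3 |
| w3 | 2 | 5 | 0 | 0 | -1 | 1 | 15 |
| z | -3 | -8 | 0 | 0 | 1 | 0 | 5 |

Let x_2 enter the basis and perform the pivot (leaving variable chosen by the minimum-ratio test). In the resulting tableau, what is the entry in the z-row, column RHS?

29

Ratio test on column x_2 — row 1: 22/3 = 22/3; row 2: entry 0 ≤ 0; row 3: 15/5 = 3. Minimum is 3 at row 3 (w3 leaves); pivot element 5.
Divide row 3 by 5; eliminate column x_2 from the other rows.
z-row update in column RHS: 5 − (-8)·3 = 29.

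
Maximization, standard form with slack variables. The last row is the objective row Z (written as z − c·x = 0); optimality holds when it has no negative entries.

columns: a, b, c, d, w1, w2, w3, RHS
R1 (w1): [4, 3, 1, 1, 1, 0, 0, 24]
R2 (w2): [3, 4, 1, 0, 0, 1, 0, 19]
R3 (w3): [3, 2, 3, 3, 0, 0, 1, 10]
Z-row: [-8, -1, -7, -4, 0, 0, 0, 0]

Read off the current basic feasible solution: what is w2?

w2 is basic (row 2); its value is the RHS of that row, 19.

19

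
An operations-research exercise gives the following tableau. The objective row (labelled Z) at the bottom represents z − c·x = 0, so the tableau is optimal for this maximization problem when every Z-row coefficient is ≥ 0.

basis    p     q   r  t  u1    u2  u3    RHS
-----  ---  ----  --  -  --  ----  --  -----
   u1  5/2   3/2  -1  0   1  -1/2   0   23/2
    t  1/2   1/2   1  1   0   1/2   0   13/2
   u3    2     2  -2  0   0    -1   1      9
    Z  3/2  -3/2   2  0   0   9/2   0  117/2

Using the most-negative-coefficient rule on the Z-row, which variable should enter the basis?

q

Negative Z-row entries: q: -3/2.
The most negative is -3/2 in column q, so q enters.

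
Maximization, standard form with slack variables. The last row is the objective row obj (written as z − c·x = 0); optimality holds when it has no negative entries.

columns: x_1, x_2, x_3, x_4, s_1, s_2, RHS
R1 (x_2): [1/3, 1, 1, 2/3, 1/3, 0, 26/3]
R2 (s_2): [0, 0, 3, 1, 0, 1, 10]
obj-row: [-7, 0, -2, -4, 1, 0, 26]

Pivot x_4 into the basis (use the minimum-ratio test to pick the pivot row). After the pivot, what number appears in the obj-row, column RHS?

Ratio test on column x_4 — row 1: (26/3)/(2/3) = 13; row 2: 10/1 = 10. Minimum is 10 at row 2 (s_2 leaves); pivot element 1.
Divide row 2 by 1; eliminate column x_4 from the other rows.
obj-row update in column RHS: 26 − (-4)·10 = 66.

66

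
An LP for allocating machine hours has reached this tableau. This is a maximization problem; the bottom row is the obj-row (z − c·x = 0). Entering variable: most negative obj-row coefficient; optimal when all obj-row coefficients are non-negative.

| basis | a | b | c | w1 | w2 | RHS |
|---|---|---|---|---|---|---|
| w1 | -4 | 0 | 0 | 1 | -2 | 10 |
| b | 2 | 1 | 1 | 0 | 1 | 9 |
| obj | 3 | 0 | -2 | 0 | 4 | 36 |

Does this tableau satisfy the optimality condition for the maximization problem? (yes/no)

no

The obj-row has a negative entry -2 in column c, so it is not optimal.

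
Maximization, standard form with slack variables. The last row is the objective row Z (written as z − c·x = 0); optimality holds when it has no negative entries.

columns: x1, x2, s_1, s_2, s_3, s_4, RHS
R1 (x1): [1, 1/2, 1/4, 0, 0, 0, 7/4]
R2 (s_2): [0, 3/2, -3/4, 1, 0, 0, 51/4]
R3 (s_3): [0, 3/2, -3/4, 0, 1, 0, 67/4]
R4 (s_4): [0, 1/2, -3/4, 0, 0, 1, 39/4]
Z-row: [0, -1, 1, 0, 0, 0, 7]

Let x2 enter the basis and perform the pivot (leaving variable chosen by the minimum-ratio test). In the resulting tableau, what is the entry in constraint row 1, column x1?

Ratio test on column x2 — row 1: (7/4)/(1/2) = 7/2; row 2: (51/4)/(3/2) = 17/2; row 3: (67/4)/(3/2) = 67/6; row 4: (39/4)/(1/2) = 39/2. Minimum is 7/2 at row 1 (x1 leaves); pivot element 1/2.
Divide row 1 by 1/2; eliminate column x2 from the other rows.
In the new row 1, the x1 entry is the old entry divided by the pivot: 1/(1/2) = 2.

2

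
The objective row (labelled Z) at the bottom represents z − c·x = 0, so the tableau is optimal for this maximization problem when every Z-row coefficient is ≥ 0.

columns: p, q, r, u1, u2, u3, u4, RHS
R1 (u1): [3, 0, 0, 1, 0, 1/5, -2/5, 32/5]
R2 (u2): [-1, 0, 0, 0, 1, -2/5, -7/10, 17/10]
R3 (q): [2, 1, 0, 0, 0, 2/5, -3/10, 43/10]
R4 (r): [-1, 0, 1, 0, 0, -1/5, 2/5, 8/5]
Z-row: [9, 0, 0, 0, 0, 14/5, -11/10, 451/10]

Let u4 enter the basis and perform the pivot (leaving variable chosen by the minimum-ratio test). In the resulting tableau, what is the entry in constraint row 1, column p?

2

Ratio test on column u4 — row 1: entry -2/5 ≤ 0; row 2: entry -7/10 ≤ 0; row 3: entry -3/10 ≤ 0; row 4: (8/5)/(2/5) = 4. Minimum is 4 at row 4 (r leaves); pivot element 2/5.
Divide row 4 by 2/5; eliminate column u4 from the other rows.
Row 1 update in column p: 3 − (-2/5)·(-5/2) = 2.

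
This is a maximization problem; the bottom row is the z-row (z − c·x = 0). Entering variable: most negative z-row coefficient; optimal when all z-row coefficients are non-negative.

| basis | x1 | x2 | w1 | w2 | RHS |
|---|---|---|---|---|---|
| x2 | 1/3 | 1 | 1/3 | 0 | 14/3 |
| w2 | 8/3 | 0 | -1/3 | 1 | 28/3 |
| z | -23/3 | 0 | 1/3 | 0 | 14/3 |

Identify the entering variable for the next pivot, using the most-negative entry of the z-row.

Negative z-row entries: x1: -23/3.
The most negative is -23/3 in column x1, so x1 enters.

x1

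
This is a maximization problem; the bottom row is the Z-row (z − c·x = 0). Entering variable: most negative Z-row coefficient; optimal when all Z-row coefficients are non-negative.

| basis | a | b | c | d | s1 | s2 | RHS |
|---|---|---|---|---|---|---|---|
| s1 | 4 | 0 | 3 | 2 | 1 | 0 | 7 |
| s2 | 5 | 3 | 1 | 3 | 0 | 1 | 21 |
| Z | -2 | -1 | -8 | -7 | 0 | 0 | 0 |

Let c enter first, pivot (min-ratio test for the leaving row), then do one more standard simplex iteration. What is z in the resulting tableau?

49/2

Ratio test on column c — row 1: 7/3 = 7/3; row 2: 21/1 = 21. Minimum is 7/3 at row 1 (s1 leaves); pivot element 3.
Pivot on row 1; the Z-row RHS becomes 0 − (-8)·(7/3) = 56/3.
Next entering variable (most negative Z-row entry -5/3): d.
Ratio test on column d — row 1: (7/3)/(2/3) = 7/2; row 2: (56/3)/(7/3) = 8. Minimum is 7/2 at row 1 (c leaves); pivot element 2/3.
After the second pivot the Z-row RHS is 56/3 − (-5/3)·(7/2) = 49/2.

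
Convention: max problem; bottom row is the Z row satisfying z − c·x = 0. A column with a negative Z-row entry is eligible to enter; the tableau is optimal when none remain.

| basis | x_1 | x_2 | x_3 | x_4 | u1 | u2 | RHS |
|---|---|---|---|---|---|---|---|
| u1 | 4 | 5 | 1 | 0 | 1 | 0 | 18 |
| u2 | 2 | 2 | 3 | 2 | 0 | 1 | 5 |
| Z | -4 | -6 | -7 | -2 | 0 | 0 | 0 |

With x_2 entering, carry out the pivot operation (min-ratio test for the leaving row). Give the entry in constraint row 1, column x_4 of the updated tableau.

-5

Ratio test on column x_2 — row 1: 18/5 = 18/5; row 2: 5/2 = 5/2. Minimum is 5/2 at row 2 (u2 leaves); pivot element 2.
Divide row 2 by 2; eliminate column x_2 from the other rows.
Row 1 update in column x_4: 0 − 5·1 = -5.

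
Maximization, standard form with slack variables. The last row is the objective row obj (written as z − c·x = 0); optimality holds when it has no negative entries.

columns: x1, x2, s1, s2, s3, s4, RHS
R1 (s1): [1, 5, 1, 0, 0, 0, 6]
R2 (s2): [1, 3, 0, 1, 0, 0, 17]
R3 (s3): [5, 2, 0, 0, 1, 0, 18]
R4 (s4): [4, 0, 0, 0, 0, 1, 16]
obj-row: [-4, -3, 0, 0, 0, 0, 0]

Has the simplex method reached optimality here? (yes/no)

The obj-row has a negative entry -4 in column x1, so it is not optimal.

no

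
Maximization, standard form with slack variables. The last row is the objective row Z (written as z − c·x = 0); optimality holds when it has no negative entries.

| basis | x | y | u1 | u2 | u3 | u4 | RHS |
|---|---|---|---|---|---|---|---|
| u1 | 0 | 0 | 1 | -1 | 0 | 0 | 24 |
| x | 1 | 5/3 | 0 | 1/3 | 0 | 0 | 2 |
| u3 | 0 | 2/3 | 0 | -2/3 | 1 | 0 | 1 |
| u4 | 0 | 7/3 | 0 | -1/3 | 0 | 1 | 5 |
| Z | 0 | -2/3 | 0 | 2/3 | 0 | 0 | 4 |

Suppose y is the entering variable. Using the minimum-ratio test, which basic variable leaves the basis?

Column y entries and ratios — u1: 0 ≤ 0, skip; x: 2/(5/3) = 6/5; u3: 1/(2/3) = 3/2; u4: 5/(7/3) = 15/7.
Smallest ratio is 6/5 in the row of x, so x leaves.

x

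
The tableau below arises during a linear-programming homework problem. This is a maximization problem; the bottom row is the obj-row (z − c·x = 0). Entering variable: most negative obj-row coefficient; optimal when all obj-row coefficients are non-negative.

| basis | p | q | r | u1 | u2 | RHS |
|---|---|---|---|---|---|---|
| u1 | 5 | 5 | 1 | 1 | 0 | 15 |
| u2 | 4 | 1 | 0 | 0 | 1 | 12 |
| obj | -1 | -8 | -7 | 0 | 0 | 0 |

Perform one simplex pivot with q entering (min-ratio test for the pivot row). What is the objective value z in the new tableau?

24

Ratio test on column q — row 1: 15/5 = 3; row 2: 12/1 = 12. Minimum is 3 at row 1 (u1 leaves); pivot element 5.
Pivot on row 1; the obj-row RHS becomes 0 − (-8)·3 = 24.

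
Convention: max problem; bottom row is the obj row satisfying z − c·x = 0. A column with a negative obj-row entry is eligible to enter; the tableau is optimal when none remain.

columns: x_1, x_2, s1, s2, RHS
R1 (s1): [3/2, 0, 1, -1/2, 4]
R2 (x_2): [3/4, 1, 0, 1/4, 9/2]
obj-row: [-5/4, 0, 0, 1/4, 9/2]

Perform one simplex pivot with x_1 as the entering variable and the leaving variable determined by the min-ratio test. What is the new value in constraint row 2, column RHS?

Ratio test on column x_1 — row 1: 4/(3/2) = 8/3; row 2: (9/2)/(3/4) = 6. Minimum is 8/3 at row 1 (s1 leaves); pivot element 3/2.
Divide row 1 by 3/2; eliminate column x_1 from the other rows.
Row 2 update in column RHS: 9/2 − (3/4)·(8/3) = 5/2.

5/2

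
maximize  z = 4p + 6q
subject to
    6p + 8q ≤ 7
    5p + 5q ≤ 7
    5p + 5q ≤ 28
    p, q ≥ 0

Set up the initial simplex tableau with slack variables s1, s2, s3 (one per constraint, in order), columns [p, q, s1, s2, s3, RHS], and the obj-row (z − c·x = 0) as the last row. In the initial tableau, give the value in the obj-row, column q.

-6

The obj-row carries the negated objective coefficients: the q entry is -6.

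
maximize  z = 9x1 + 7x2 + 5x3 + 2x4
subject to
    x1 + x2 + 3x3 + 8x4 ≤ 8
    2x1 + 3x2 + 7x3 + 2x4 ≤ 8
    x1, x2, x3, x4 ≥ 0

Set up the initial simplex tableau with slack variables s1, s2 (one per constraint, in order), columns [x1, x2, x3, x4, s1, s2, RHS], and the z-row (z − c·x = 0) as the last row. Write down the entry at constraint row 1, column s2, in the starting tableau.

0

Slack s2 belongs to constraint 2; its column is the unit vector e_2, so the entry in row 1 is 0.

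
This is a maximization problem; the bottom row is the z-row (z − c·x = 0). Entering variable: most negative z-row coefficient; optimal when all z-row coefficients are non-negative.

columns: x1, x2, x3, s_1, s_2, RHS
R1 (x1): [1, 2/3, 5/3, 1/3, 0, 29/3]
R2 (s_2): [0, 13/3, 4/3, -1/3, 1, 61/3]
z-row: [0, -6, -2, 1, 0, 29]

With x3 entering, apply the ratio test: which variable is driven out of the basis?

Column x3 entries and ratios — x1: (29/3)/(5/3) = 29/5; s_2: (61/3)/(4/3) = 61/4.
Smallest ratio is 29/5 in the row of x1, so x1 leaves.

x1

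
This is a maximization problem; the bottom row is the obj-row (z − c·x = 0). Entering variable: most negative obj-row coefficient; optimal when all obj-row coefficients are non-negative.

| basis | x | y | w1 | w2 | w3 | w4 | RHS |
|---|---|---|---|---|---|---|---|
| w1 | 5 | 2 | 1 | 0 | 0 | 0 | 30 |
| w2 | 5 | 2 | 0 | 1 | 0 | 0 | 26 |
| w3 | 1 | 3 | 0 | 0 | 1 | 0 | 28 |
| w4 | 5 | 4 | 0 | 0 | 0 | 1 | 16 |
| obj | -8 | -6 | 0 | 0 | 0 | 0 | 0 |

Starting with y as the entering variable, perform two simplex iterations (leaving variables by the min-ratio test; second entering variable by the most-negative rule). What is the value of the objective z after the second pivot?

Ratio test on column y — row 1: 30/2 = 15; row 2: 26/2 = 13; row 3: 28/3 = 28/3; row 4: 16/4 = 4. Minimum is 4 at row 4 (w4 leaves); pivot element 4.
Pivot on row 4; the obj-row RHS becomes 0 − (-6)·4 = 24.
Next entering variable (most negative obj-row entry -1/2): x.
Ratio test on column x — row 1: 22/(5/2) = 44/5; row 2: 18/(5/2) = 36/5; row 3: entry -11/4 ≤ 0; row 4: 4/(5/4) = 16/5. Minimum is 16/5 at row 4 (y leaves); pivot element 5/4.
After the second pivot the obj-row RHS is 24 − (-1/2)·(16/5) = 128/5.

128/5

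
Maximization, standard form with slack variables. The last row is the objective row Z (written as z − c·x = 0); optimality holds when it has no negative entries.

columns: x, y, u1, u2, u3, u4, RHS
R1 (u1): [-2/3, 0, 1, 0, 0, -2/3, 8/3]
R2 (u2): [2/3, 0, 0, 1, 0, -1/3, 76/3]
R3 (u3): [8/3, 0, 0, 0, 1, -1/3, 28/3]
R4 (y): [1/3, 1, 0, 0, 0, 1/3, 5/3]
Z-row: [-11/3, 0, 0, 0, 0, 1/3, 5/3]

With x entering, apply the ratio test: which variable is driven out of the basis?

Column x entries and ratios — u1: -2/3 ≤ 0, skip; u2: (76/3)/(2/3) = 38; u3: (28/3)/(8/3) = 7/2; y: (5/3)/(1/3) = 5.
Smallest ratio is 7/2 in the row of u3, so u3 leaves.

u3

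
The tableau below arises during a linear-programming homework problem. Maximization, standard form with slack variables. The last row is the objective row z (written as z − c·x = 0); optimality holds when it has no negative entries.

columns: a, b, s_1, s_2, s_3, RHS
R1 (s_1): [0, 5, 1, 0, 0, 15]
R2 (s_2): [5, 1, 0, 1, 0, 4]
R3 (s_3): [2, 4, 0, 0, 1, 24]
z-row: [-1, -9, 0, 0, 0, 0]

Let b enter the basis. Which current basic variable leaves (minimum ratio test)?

s_1

Column b entries and ratios — s_1: 15/5 = 3; s_2: 4/1 = 4; s_3: 24/4 = 6.
Smallest ratio is 3 in the row of s_1, so s_1 leaves.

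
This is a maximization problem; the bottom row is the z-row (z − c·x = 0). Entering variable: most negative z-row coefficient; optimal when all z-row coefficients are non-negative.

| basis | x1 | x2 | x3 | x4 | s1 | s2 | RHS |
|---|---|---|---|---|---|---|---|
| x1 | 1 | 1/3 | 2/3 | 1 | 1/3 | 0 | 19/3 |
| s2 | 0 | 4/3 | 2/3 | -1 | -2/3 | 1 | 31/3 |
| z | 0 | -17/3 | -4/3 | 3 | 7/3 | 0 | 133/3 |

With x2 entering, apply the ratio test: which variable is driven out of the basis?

s2

Column x2 entries and ratios — x1: (19/3)/(1/3) = 19; s2: (31/3)/(4/3) = 31/4.
Smallest ratio is 31/4 in the row of s2, so s2 leaves.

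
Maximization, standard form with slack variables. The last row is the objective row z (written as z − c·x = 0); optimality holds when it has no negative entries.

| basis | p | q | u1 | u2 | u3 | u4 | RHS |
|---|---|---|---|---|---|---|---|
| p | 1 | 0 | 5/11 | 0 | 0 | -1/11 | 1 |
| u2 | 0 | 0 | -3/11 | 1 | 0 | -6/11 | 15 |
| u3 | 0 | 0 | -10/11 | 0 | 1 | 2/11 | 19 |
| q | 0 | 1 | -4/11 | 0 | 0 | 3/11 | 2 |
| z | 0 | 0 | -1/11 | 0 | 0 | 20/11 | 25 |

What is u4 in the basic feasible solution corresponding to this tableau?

0

u4 is not in the basis, so in the current basic feasible solution u4 = 0.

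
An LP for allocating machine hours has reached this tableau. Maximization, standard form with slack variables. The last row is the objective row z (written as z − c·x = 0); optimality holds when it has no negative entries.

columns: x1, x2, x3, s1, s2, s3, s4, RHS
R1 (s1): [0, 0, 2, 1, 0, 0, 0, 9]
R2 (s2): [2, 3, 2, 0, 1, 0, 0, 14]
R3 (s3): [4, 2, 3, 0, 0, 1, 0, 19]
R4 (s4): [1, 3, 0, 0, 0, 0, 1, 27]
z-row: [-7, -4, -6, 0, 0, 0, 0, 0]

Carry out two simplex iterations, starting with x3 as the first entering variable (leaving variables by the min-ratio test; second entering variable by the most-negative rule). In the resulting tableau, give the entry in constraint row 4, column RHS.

Ratio test on column x3 — row 1: 9/2 = 9/2; row 2: 14/2 = 7; row 3: 19/3 = 19/3; row 4: entry 0 ≤ 0. Minimum is 9/2 at row 1 (s1 leaves); pivot element 2.
Divide row 1 by 2; eliminate column x3 from the other rows.
Second iteration: most negative z-row entry is -7 in column x1, so x1 enters.
Ratio test on column x1 — row 1: entry 0 ≤ 0; row 2: 5/2 = 5/2; row 3: (11/2)/4 = 11/8; row 4: 27/1 = 27. Minimum is 11/8 at row 3 (s3 leaves); pivot element 4.
Divide row 3 by 4; eliminate column x1 from the other rows.
After both pivots, the entry at constraint row 4, column RHS is 205/8.

205/8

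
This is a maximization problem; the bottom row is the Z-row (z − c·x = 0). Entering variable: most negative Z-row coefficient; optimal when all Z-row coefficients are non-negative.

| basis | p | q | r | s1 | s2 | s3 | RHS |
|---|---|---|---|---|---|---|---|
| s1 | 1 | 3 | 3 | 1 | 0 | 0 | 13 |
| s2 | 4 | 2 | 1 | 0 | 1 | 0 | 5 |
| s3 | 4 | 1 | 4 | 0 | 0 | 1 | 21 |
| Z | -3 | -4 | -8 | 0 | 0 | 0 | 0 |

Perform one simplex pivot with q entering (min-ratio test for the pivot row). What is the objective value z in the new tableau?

Ratio test on column q — row 1: 13/3 = 13/3; row 2: 5/2 = 5/2; row 3: 21/1 = 21. Minimum is 5/2 at row 2 (s2 leaves); pivot element 2.
Pivot on row 2; the Z-row RHS becomes 0 − (-4)·(5/2) = 10.

10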